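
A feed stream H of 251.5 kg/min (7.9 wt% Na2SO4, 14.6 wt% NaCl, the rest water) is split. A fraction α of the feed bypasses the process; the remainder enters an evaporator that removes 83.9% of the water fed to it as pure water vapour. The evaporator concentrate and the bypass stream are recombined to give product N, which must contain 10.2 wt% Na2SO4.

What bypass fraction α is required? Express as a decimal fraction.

All 251.5×0.079 = 19.869 kg/min of Na2SO4 reaches N, so N = 19.869/0.102 = 194.79 kg/min and vapour = 56.711 kg/min.
The evaporator receives (1−α)·251.5 of feed at 0.775 water and removes 0.839 of that water:
0.839×0.775×(1−α)×251.5 = 56.711
(1−α) = 56.711/163.53 = 0.3468;  α = 0.6532.

0.653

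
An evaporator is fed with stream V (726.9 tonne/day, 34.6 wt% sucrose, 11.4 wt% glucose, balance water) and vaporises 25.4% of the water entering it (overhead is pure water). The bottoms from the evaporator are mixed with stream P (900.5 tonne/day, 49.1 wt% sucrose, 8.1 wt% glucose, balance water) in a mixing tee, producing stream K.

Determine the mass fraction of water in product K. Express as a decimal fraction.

Vapour removed = 0.254×0.540×726.9 = 99.702 tonne/day; concentrate = 627.2 tonne/day.
water reaching the mixer = 292.82 (from concentrate) + 900.5×0.428 = 678.24 tonne/day.
Product flow = 627.2 + 900.5 = 1527.7 tonne/day; water fraction = 0.4440.

0.4440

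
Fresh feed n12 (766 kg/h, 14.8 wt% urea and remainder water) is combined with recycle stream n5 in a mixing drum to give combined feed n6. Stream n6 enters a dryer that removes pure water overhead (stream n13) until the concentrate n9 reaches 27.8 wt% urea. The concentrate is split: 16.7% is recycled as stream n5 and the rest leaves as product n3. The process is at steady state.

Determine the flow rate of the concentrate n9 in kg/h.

489.6 kg/h

Overall urea balance (none leaves overhead): urea in fresh feed = urea in product, i.e. 766×0.148 = (1−0.167)·n9·0.278.
n9 = 113.37/(0.278×0.833) = 489.55 kg/h.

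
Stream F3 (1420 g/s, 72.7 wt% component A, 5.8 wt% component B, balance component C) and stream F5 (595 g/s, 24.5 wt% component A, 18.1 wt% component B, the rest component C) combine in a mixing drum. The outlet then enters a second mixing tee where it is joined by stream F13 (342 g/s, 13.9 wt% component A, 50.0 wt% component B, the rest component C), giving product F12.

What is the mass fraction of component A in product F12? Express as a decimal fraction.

Overall, product flow = 2357 g/s.
component A in = 1420×0.727 + 595×0.245 + 342×0.139 = 1225.7 g/s.
component A fraction in F12 = 0.520.

0.520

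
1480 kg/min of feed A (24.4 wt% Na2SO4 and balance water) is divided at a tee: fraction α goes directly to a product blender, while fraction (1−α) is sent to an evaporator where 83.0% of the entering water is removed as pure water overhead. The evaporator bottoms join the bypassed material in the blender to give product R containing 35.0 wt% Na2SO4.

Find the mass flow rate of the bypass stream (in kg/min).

All 1480×0.244 = 361.12 kg/min of Na2SO4 reaches R, so R = 361.12/0.350 = 1031.8 kg/min and vapour = 448.23 kg/min.
The evaporator receives (1−α)·1480 of feed at 0.756 water and removes 0.830 of that water:
0.830×0.756×(1−α)×1480 = 448.23
(1−α) = 448.23/928.67 = 0.4827;  α = 0.5173.
Bypass flow = 0.5173×1480 = 765.67 kg/min.

765.7 kg/min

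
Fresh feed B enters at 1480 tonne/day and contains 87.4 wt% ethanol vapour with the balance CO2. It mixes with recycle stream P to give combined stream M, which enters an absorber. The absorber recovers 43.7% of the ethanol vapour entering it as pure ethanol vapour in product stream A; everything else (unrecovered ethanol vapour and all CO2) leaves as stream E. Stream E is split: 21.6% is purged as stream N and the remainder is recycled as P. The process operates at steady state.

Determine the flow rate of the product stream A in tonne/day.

ethanol vapour in M: m_A = 1480×0.874 + (1−0.216)·(1−0.437)·m_A, so m_A = 1293.5/0.5586 = 2315.6 tonne/day.
Product A = 0.437×2315.6 = 1011.9 tonne/day.

1012 tonne/day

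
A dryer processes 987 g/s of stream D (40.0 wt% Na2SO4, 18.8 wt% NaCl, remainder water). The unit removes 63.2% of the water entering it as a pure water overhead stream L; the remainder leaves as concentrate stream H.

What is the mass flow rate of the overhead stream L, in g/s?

257 g/s

water entering = 987×0.412 = 406.64 g/s; overhead removed = 0.632×406.64 = 257 g/s.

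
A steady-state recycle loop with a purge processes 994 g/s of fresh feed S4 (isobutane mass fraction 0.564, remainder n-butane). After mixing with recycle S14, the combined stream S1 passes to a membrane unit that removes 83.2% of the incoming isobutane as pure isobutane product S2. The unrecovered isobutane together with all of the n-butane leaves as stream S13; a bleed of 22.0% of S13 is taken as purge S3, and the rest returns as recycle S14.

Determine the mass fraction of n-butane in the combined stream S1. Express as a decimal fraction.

0.753

n-butane enters only via S4 and leaves only via the purge: 994×0.436 = 0.220×(n-butane in S13), and the membrane unit passes all n-butane, so n-butane in S1 = n-butane in S13 = 1969.9 g/s.
isobutane in S1: m_A = 994×0.564 + (1−0.220)·(1−0.832)·m_A, so m_A = 560.62/0.8690 = 645.16 g/s.
S1 = 645.16 + 1969.9 = 2615.1 g/s.
n-butane fraction in S1 = 1969.9/2615.1 = 0.753.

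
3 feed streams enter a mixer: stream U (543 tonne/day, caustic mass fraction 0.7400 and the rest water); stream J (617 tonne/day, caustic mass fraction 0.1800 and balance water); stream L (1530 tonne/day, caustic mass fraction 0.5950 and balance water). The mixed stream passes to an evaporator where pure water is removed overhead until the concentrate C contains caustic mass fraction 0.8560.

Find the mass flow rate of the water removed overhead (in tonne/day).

1027 tonne/day

caustic entering = 543×0.740 + 617×0.180 + 1530×0.595 = 1423.2 tonne/day.
All caustic reports to C, so C = 1423.2/0.856 = 1662.7 tonne/day.
Total feed = 2690 tonne/day; overhead = 2690 − 1662.7 = 1027.3 tonne/day.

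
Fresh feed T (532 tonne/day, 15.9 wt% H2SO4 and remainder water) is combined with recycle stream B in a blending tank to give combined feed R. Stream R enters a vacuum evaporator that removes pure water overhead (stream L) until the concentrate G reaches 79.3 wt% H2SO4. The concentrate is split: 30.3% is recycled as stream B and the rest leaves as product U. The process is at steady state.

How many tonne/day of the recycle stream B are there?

46.37 tonne/day

Overall H2SO4 balance (none leaves overhead): H2SO4 in fresh feed = H2SO4 in product, i.e. 532×0.159 = (1−0.303)·G·0.793.
G = 84.588/(0.793×0.697) = 153.04 tonne/day.
Recycle B = 0.303×153.04 = 46.371 tonne/day.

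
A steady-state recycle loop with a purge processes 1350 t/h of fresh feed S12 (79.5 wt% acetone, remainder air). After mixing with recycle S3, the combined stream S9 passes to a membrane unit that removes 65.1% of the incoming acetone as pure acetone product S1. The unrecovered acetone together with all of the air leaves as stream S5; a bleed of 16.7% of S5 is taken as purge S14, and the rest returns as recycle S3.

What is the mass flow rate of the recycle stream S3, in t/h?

air enters only via S12 and leaves only via the purge: 1350×0.205 = 0.167×(air in S5), and the membrane unit passes all air, so air in S9 = air in S5 = 1657.2 t/h.
acetone in S9: m_A = 1350×0.795 + (1−0.167)·(1−0.651)·m_A, so m_A = 1073.2/0.7093 = 1513.1 t/h.
S5 = (1−0.651)×1513.1 + 1657.2 = 2185.3 t/h.
Recycle S3 = (1−0.167)×2185.3 = 1820.3 t/h.

1820 t/h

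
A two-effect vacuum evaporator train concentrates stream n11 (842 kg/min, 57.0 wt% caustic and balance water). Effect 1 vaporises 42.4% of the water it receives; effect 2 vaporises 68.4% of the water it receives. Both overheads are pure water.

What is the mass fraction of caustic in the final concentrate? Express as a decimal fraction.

water in feed = 842×0.430 = 362.06 kg/min.
After stage 1: water left = (1−0.424)×362.06 = 208.55; stream total = 688.49 kg/min.
After stage 2: water left = (1−0.684)×208.55 = 65.901; final concentrate = 545.84 kg/min.
caustic fraction = 479.94/545.84 = 0.8793.

0.8793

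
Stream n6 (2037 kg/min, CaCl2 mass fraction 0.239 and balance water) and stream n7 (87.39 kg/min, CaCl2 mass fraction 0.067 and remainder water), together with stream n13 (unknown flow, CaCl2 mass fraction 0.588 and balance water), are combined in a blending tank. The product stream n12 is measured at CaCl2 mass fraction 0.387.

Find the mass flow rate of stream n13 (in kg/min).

Let n13 be the unknown flow. Total out = 2124.4 + n13.
CaCl2 balance: 492.7 + 0.588·n13 = 0.387·(2124.4 + n13)
(0.588 − 0.387)·n13 = 0.387×2124.4 − 492.7 = 329.44
n13 = 329.44 / 0.201 = 1639 kg/min

1639 kg/min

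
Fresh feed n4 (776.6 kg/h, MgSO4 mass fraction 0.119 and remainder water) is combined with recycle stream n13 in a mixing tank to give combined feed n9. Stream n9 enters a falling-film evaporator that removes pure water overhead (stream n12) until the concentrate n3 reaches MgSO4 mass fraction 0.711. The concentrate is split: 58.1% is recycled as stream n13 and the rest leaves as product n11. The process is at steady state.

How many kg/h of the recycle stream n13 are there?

180.2 kg/h

Overall MgSO4 balance (none leaves overhead): MgSO4 in fresh feed = MgSO4 in product, i.e. 776.6×0.119 = (1−0.581)·n3·0.711.
n3 = 92.415/(0.711×0.419) = 310.21 kg/h.
Recycle n13 = 0.581×310.21 = 180.23 kg/h.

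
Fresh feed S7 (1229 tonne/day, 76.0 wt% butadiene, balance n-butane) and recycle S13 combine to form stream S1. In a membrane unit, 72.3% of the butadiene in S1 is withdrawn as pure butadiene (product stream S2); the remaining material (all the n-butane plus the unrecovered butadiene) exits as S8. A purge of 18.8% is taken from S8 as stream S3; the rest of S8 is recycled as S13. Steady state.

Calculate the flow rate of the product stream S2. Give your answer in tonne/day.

butadiene in S1: m_A = 1229×0.760 + (1−0.188)·(1−0.723)·m_A, so m_A = 934.04/0.7751 = 1205.1 tonne/day.
Product S2 = 0.723×1205.1 = 871.28 tonne/day.

871.3 tonne/day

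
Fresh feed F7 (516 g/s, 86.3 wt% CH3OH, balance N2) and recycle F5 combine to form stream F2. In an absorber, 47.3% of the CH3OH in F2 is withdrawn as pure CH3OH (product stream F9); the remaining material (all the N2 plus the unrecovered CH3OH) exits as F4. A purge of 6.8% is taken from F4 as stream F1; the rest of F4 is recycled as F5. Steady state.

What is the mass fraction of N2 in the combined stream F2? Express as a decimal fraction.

0.543

N2 enters only via F7 and leaves only via the purge: 516×0.137 = 0.068×(N2 in F4), and the absorber passes all N2, so N2 in F2 = N2 in F4 = 1039.6 g/s.
CH3OH in F2: m_A = 516×0.863 + (1−0.068)·(1−0.473)·m_A, so m_A = 445.31/0.5088 = 875.15 g/s.
F2 = 875.15 + 1039.6 = 1914.7 g/s.
N2 fraction in F2 = 1039.6/1914.7 = 0.543.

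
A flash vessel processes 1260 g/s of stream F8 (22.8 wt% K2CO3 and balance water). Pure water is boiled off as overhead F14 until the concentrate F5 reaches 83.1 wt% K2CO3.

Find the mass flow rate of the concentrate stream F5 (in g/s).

K2CO3 is conserved: 1260×0.228 = 287.28 g/s all reports to the concentrate.
Concentrate = 287.28/(target fraction) = 345.7 g/s.

345.7 g/s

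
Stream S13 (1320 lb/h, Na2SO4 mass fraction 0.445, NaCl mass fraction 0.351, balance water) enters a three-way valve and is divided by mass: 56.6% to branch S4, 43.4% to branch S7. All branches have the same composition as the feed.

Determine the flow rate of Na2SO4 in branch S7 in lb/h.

Branch S7 total = 0.434×1320 = 572.88 lb/h.
Na2SO4 in S7 = 0.445×572.88 = 254.93 lb/h.

254.9 lb/h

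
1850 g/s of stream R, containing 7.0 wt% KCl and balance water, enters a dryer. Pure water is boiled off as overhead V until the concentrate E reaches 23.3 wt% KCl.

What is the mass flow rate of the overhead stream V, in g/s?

1294 g/s

KCl is conserved: 1850×0.070 = 129.5 g/s all reports to the concentrate.
Concentrate = 129.5/(target fraction) = 555.79 g/s.
Overhead = 1850 − 555.79 = 1294.2 g/s.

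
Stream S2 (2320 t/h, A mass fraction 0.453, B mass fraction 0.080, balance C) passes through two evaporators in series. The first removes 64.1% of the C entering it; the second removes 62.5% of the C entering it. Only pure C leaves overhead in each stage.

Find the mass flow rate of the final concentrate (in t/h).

C in feed = 2320×0.467 = 1083.4 t/h.
After stage 1: C left = (1−0.641)×1083.4 = 388.95; stream total = 1625.5 t/h.
After stage 2: C left = (1−0.625)×388.95 = 145.86; final concentrate = 1382.4 t/h.

1382 t/h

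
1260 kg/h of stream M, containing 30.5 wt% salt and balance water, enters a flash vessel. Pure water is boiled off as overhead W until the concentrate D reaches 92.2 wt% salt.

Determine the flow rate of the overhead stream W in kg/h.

843.2 kg/h

salt is conserved: 1260×0.305 = 384.3 kg/h all reports to the concentrate.
Concentrate = 384.3/(target fraction) = 416.81 kg/h.
Overhead = 1260 − 416.81 = 843.19 kg/h.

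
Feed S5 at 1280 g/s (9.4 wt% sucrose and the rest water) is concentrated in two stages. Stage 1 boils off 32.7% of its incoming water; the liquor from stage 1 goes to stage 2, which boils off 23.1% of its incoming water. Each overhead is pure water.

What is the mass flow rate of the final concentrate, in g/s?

720.5 g/s

water in feed = 1280×0.906 = 1159.7 g/s.
After stage 1: water left = (1−0.327)×1159.7 = 780.46; stream total = 900.78 g/s.
After stage 2: water left = (1−0.231)×780.46 = 600.18; final concentrate = 720.5 g/s.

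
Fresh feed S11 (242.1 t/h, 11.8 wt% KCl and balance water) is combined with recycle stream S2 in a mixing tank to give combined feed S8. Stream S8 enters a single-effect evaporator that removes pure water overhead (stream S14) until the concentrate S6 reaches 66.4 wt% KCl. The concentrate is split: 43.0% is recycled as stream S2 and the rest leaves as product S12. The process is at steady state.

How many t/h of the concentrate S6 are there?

Overall KCl balance (none leaves overhead): KCl in fresh feed = KCl in product, i.e. 242.1×0.118 = (1−0.430)·S6·0.664.
S6 = 28.568/(0.664×0.570) = 75.48 t/h.

75.48 t/h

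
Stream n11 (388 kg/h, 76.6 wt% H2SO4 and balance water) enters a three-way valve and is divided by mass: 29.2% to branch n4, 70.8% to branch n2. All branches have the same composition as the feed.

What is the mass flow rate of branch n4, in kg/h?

Branch n4 flow = 0.292×388 = 113.3 kg/h.

113.3 kg/h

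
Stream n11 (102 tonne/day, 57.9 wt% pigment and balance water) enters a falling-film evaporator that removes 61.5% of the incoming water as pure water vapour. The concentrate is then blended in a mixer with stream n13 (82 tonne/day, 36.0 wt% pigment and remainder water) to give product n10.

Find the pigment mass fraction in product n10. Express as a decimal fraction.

0.5621

Vapour removed = 0.615×0.421×102 = 26.409 tonne/day; concentrate = 75.591 tonne/day.
pigment reaching the mixer = 59.058 (from concentrate) + 82×0.360 = 88.578 tonne/day.
Product flow = 75.591 + 82 = 157.59 tonne/day; pigment fraction = 0.5621.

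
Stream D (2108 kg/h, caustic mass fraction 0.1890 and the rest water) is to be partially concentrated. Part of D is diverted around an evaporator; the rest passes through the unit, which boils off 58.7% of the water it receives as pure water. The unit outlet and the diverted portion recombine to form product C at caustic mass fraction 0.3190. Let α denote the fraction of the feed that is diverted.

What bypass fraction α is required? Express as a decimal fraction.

All 2108×0.189 = 398.41 kg/h of caustic reaches C, so C = 398.41/0.319 = 1248.9 kg/h and vapour = 859.06 kg/h.
The evaporator receives (1−α)·2108 of feed at 0.811 water and removes 0.587 of that water:
0.587×0.811×(1−α)×2108 = 859.06
(1−α) = 859.06/1003.5 = 0.8560;  α = 0.1440.

0.144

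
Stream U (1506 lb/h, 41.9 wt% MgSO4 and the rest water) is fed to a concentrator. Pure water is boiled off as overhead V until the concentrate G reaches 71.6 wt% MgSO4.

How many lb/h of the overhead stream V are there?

624.7 lb/h

MgSO4 is conserved: 1506×0.419 = 631.01 lb/h all reports to the concentrate.
Concentrate = 631.01/(target fraction) = 881.3 lb/h.
Overhead = 1506 − 881.3 = 624.7 lb/h.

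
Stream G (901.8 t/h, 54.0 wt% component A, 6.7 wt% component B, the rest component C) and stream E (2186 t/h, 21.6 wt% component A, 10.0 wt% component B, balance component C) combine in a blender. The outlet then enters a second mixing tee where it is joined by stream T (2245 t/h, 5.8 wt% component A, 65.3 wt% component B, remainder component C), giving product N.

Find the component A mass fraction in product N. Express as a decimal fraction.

0.2043

Overall, product flow = 5332.8 t/h.
component A in = 901.8×0.540 + 2186×0.216 + 2245×0.058 = 1089.4 t/h.
component A fraction in N = 0.2043.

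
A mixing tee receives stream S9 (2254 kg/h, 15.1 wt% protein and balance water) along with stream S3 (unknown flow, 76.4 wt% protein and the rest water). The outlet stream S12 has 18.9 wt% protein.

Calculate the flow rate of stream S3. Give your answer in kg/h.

149 kg/h

Let S3 be the unknown flow. Total out = 2254 + S3.
protein balance: 340.35 + 0.764·S3 = 0.189·(2254 + S3)
(0.764 − 0.189)·S3 = 0.189×2254 − 340.35 = 85.652
S3 = 85.652 / 0.575 = 148.96 kg/h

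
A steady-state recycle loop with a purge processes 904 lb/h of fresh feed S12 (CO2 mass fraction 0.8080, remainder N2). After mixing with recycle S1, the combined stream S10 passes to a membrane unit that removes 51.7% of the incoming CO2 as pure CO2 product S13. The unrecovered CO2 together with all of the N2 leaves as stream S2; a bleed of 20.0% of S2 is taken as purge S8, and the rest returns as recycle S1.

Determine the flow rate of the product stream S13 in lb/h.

615.4 lb/h

CO2 in S10: m_A = 904×0.808 + (1−0.200)·(1−0.517)·m_A, so m_A = 730.43/0.6136 = 1190.4 lb/h.
Product S13 = 0.517×1190.4 = 615.44 lb/h.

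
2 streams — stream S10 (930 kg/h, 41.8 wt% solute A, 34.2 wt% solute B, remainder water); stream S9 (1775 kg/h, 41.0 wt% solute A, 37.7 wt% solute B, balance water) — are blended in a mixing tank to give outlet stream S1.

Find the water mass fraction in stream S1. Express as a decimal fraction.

Total flow out = 930 + 1775 = 2705 kg/h.
water in = 930×0.240 + 1775×0.213 = 601.27 kg/h.
water mass fraction in S1 = 601.27/2705 = 0.2223.

0.2223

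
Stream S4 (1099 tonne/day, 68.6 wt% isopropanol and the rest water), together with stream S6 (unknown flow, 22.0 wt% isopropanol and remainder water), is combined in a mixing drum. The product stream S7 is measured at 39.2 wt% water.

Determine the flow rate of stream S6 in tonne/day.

Let S6 be the unknown flow. Total out = 1099 + S6.
water balance: 345.09 + 0.780·S6 = 0.392·(1099 + S6)
(0.780 − 0.392)·S6 = 0.392×1099 − 345.09 = 85.722
S6 = 85.722 / 0.388 = 220.93 tonne/day

220.9 tonne/day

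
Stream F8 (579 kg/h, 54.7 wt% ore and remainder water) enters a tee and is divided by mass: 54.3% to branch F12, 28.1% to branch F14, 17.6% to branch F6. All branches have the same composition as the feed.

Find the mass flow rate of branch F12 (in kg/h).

Branch F12 flow = 0.543×579 = 314.4 kg/h.

314.4 kg/h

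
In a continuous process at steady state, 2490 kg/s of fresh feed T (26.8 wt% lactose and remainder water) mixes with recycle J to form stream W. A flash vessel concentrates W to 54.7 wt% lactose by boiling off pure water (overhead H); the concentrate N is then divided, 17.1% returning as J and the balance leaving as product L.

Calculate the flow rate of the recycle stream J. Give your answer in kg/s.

Overall lactose balance (none leaves overhead): lactose in fresh feed = lactose in product, i.e. 2490×0.268 = (1−0.171)·N·0.547.
N = 667.32/(0.547×0.829) = 1471.6 kg/s.
Recycle J = 0.171×1471.6 = 251.65 kg/s.

251.6 kg/s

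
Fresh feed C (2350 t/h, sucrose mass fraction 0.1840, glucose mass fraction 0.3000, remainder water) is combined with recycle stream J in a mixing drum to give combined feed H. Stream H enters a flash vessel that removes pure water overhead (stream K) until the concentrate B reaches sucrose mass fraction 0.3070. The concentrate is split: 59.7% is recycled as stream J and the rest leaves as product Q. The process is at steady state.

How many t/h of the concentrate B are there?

Overall sucrose balance (none leaves overhead): sucrose in fresh feed = sucrose in product, i.e. 2350×0.184 = (1−0.597)·B·0.307.
B = 432.4/(0.307×0.403) = 3495 t/h.

3495 t/h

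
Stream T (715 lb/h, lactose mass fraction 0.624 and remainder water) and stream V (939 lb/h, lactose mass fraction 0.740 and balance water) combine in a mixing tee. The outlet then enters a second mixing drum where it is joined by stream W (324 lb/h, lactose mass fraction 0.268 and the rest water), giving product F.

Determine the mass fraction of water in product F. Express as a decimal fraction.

Overall, product flow = 1978 lb/h.
water in = 715×0.376 + 939×0.260 + 324×0.732 = 750.15 lb/h.
water fraction in F = 0.379.

0.379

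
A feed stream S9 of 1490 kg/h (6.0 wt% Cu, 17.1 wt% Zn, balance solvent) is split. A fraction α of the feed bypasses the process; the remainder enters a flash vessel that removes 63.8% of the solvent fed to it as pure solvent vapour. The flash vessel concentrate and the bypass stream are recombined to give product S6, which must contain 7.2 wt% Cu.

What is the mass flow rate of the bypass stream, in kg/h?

983.8 kg/h

All 1490×0.060 = 89.4 kg/h of Cu reaches S6, so S6 = 89.4/0.072 = 1241.7 kg/h and vapour = 248.33 kg/h.
The evaporator receives (1−α)·1490 of feed at 0.769 solvent and removes 0.638 of that solvent:
0.638×0.769×(1−α)×1490 = 248.33
(1−α) = 248.33/731.03 = 0.3397;  α = 0.6603.
Bypass flow = 0.6603×1490 = 983.84 kg/h.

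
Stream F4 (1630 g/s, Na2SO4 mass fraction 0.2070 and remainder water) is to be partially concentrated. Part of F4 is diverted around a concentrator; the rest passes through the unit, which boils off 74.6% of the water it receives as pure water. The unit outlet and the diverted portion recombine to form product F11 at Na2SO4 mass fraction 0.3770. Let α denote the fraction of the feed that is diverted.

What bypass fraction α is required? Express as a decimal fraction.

All 1630×0.207 = 337.41 g/s of Na2SO4 reaches F11, so F11 = 337.41/0.377 = 894.99 g/s and vapour = 735.01 g/s.
The evaporator receives (1−α)·1630 of feed at 0.793 water and removes 0.746 of that water:
0.746×0.793×(1−α)×1630 = 735.01
(1−α) = 735.01/964.27 = 0.7622;  α = 0.2378.

0.238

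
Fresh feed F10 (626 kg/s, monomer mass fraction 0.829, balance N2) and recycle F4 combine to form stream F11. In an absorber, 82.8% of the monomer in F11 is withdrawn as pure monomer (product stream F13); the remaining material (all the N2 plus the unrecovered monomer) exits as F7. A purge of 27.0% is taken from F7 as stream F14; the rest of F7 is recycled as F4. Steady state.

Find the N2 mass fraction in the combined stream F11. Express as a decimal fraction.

N2 enters only via F10 and leaves only via the purge: 626×0.171 = 0.270×(N2 in F7), and the absorber passes all N2, so N2 in F11 = N2 in F7 = 396.47 kg/s.
monomer in F11: m_A = 626×0.829 + (1−0.270)·(1−0.828)·m_A, so m_A = 518.95/0.8744 = 593.47 kg/s.
F11 = 593.47 + 396.47 = 989.94 kg/s.
N2 fraction in F11 = 396.47/989.94 = 0.400.

0.400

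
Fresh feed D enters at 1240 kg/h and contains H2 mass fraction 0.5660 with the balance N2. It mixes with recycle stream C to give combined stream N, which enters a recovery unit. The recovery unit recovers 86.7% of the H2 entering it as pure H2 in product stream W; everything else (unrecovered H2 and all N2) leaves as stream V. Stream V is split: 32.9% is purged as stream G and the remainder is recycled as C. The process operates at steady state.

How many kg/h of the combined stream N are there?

N2 enters only via D and leaves only via the purge: 1240×0.434 = 0.329×(N2 in V), and the recovery unit passes all N2, so N2 in N = N2 in V = 1635.7 kg/h.
H2 in N: m_A = 1240×0.566 + (1−0.329)·(1−0.867)·m_A, so m_A = 701.84/0.9108 = 770.61 kg/h.
N = 770.61 + 1635.7 = 2406.4 kg/h.

2406 kg/h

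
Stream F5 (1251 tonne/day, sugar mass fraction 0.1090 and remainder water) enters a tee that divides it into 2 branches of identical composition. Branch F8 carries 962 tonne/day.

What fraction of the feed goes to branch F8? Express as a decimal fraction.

Fraction to F8 = 962/1251 = 0.7690.

0.769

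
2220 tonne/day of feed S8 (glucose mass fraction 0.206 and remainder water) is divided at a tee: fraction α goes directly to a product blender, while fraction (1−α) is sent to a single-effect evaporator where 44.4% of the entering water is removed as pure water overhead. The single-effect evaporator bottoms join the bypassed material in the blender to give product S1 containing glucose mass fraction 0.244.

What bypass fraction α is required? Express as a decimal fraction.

0.558

All 2220×0.206 = 457.32 tonne/day of glucose reaches S1, so S1 = 457.32/0.244 = 1874.3 tonne/day and vapour = 345.74 tonne/day.
The evaporator receives (1−α)·2220 of feed at 0.794 water and removes 0.444 of that water:
0.444×0.794×(1−α)×2220 = 345.74
(1−α) = 345.74/782.63 = 0.4418;  α = 0.5582.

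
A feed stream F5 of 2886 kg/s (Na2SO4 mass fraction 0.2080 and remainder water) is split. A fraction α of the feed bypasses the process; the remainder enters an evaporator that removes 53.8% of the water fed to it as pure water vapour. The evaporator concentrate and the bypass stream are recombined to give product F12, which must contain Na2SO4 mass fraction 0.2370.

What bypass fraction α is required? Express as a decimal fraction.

0.713

All 2886×0.208 = 600.29 kg/s of Na2SO4 reaches F12, so F12 = 600.29/0.237 = 2532.9 kg/s and vapour = 353.14 kg/s.
The evaporator receives (1−α)·2886 of feed at 0.792 water and removes 0.538 of that water:
0.538×0.792×(1−α)×2886 = 353.14
(1−α) = 353.14/1229.7 = 0.2872;  α = 0.7128.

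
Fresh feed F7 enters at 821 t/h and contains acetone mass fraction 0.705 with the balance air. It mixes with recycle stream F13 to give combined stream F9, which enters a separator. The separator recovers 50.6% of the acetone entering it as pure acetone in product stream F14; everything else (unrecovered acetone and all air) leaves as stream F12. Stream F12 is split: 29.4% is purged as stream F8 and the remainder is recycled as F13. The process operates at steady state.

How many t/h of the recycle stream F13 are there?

air enters only via F7 and leaves only via the purge: 821×0.295 = 0.294×(air in F12), and the separator passes all air, so air in F9 = air in F12 = 823.79 t/h.
acetone in F9: m_A = 821×0.705 + (1−0.294)·(1−0.506)·m_A, so m_A = 578.8/0.6512 = 888.78 t/h.
F12 = (1−0.506)×888.78 + 823.79 = 1262.8 t/h.
Recycle F13 = (1−0.294)×1262.8 = 891.57 t/h.

891.6 t/h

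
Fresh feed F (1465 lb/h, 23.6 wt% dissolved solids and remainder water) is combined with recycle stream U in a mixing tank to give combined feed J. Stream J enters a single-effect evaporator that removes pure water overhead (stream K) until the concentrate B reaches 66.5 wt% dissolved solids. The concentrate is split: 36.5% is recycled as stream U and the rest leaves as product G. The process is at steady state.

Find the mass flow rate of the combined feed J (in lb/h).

1764 lb/h

Overall dissolved solids balance (none leaves overhead): dissolved solids in fresh feed = dissolved solids in product, i.e. 1465×0.236 = (1−0.365)·B·0.665.
B = 345.74/(0.665×0.635) = 818.76 lb/h.
Recycle U = 0.365×818.76 = 298.85 lb/h.
Combined feed J = 1465 + 298.85 = 1763.8 lb/h.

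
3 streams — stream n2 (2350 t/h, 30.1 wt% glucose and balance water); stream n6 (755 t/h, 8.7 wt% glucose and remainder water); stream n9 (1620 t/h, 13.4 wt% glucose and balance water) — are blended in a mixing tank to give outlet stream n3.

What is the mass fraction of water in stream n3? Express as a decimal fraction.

0.7905

Total flow out = 2350 + 755 + 1620 = 4725 t/h.
water in = 2350×0.699 + 755×0.913 + 1620×0.866 = 3734.9 t/h.
water mass fraction in n3 = 3734.9/4725 = 0.7905.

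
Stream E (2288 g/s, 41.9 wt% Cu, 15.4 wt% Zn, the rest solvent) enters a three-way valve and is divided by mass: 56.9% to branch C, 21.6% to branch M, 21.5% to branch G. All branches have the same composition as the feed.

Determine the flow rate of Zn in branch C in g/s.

Branch C total = 0.569×2288 = 1301.9 g/s.
Zn in C = 0.154×1301.9 = 200.49 g/s.

200.5 g/s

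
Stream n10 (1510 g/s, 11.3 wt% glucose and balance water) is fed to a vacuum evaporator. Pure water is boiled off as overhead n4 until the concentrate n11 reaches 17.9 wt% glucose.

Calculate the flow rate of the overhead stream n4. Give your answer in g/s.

556.8 g/s

glucose is conserved: 1510×0.113 = 170.63 g/s all reports to the concentrate.
Concentrate = 170.63/(target fraction) = 953.24 g/s.
Overhead = 1510 − 953.24 = 556.76 g/s.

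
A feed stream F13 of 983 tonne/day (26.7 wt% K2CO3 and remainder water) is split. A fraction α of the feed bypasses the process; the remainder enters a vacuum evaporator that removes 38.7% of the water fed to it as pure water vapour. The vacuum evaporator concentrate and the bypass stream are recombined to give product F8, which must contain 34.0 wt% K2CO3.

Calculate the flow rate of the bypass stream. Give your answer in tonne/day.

All 983×0.267 = 262.46 tonne/day of K2CO3 reaches F8, so F8 = 262.46/0.340 = 771.94 tonne/day and vapour = 211.06 tonne/day.
The evaporator receives (1−α)·983 of feed at 0.733 water and removes 0.387 of that water:
0.387×0.733×(1−α)×983 = 211.06
(1−α) = 211.06/278.85 = 0.7569;  α = 0.2431.
Bypass flow = 0.2431×983 = 238.98 tonne/day.

239 tonne/day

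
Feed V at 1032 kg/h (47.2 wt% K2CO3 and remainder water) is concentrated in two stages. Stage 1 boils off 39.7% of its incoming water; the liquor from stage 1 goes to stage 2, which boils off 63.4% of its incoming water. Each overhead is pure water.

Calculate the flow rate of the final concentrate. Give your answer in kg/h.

water in feed = 1032×0.528 = 544.9 kg/h.
After stage 1: water left = (1−0.397)×544.9 = 328.57; stream total = 815.68 kg/h.
After stage 2: water left = (1−0.634)×328.57 = 120.26; final concentrate = 607.36 kg/h.

607.4 kg/h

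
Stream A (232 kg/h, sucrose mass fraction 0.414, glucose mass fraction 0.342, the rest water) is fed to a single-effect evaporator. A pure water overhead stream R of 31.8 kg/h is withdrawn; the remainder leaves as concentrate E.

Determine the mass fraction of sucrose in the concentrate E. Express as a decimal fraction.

0.480

sucrose is not removed: 232×0.414 = 96.048 kg/h of sucrose enters E.
Concentrate = 232 − 31.8 = 200.2 kg/h.
Mass fraction = 96.048/200.2 = 0.480.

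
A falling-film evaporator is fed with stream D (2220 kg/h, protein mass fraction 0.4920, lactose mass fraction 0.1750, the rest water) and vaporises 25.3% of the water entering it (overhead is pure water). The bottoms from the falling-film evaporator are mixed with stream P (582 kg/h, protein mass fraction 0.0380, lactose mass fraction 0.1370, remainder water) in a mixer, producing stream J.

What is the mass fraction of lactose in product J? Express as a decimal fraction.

0.1791

Vapour removed = 0.253×0.333×2220 = 187.03 kg/h; concentrate = 2033 kg/h.
lactose reaching the mixer = 388.5 (from concentrate) + 582×0.137 = 468.23 kg/h.
Product flow = 2033 + 582 = 2615 kg/h; lactose fraction = 0.1791.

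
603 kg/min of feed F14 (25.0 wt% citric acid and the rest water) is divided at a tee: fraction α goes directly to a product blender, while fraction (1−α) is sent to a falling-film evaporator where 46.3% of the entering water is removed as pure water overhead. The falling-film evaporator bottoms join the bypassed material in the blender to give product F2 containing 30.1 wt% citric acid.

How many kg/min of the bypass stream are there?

All 603×0.250 = 150.75 kg/min of citric acid reaches F2, so F2 = 150.75/0.301 = 500.83 kg/min and vapour = 102.17 kg/min.
The evaporator receives (1−α)·603 of feed at 0.750 water and removes 0.463 of that water:
0.463×0.750×(1−α)×603 = 102.17
(1−α) = 102.17/209.39 = 0.4879;  α = 0.5121.
Bypass flow = 0.5121×603 = 308.78 kg/min.

308.8 kg/min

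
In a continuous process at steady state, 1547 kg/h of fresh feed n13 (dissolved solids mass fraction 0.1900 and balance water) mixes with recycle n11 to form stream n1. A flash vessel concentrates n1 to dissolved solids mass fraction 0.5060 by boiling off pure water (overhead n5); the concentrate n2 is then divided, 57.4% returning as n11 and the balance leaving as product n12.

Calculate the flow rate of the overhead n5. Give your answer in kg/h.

966.1 kg/h

Overall dissolved solids balance (none leaves overhead): dissolved solids in fresh feed = dissolved solids in product, i.e. 1547×0.190 = (1−0.574)·n2·0.506.
n2 = 293.93/(0.506×0.426) = 1363.6 kg/h.
Recycle n11 = 0.574×1363.6 = 782.7 kg/h.
Combined feed n1 = 1547 + 782.7 = 2329.7 kg/h.
Overhead n5 = n1 − n2 = 2329.7 − 1363.6 = 966.11 kg/h.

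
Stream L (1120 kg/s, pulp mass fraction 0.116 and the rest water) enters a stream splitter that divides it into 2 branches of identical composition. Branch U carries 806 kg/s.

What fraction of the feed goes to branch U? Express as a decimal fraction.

Fraction to U = 806/1120 = 0.7196.

0.720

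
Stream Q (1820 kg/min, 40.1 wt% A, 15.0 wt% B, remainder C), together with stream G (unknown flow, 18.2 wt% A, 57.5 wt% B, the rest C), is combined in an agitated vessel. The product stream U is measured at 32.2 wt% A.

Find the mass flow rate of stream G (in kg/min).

1027 kg/min

Let G be the unknown flow. Total out = 1820 + G.
A balance: 729.82 + 0.182·G = 0.322·(1820 + G)
(0.182 − 0.322)·G = 0.322×1820 − 729.82 = -143.78
G = -143.78 / -0.140 = 1027 kg/min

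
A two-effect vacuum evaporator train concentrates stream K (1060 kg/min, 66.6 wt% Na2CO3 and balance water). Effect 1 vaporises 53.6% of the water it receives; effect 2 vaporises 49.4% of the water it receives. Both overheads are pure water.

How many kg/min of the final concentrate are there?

789.1 kg/min

water in feed = 1060×0.334 = 354.04 kg/min.
After stage 1: water left = (1−0.536)×354.04 = 164.27; stream total = 870.23 kg/min.
After stage 2: water left = (1−0.494)×164.27 = 83.123; final concentrate = 789.08 kg/min.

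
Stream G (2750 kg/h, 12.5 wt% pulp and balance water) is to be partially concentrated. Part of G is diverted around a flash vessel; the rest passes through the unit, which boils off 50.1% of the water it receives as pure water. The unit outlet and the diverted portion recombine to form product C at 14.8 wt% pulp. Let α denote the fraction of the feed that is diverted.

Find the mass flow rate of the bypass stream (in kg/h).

1775 kg/h

All 2750×0.125 = 343.75 kg/h of pulp reaches C, so C = 343.75/0.148 = 2322.6 kg/h and vapour = 427.36 kg/h.
The evaporator receives (1−α)·2750 of feed at 0.875 water and removes 0.501 of that water:
0.501×0.875×(1−α)×2750 = 427.36
(1−α) = 427.36/1205.5 = 0.3545;  α = 0.6455.
Bypass flow = 0.6455×2750 = 1775.1 kg/h.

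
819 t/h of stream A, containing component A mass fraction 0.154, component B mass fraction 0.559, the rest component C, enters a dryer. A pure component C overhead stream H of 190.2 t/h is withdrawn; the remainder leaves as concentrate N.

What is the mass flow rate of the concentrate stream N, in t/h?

Concentrate = 819 − 190.2 = 628.8 t/h.

628.8 t/h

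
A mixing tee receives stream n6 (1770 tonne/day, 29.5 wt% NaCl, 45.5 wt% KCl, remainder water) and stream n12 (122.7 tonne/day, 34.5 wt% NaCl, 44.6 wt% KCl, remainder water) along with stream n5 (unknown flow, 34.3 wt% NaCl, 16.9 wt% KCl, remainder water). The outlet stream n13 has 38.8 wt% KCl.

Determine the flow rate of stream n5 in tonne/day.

Let n5 be the unknown flow. Total out = 1892.7 + n5.
KCl balance: 860.07 + 0.169·n5 = 0.388·(1892.7 + n5)
(0.169 − 0.388)·n5 = 0.388×1892.7 − 860.07 = -125.71
n5 = -125.71 / -0.219 = 574 tonne/day

574 tonne/day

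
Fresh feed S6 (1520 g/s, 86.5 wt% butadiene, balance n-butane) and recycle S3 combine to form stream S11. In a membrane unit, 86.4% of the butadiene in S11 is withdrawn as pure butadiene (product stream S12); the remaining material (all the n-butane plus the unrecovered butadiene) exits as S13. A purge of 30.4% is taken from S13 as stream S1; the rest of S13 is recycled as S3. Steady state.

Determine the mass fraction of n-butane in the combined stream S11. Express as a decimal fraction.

0.317

n-butane enters only via S6 and leaves only via the purge: 1520×0.135 = 0.304×(n-butane in S13), and the membrane unit passes all n-butane, so n-butane in S11 = n-butane in S13 = 675 g/s.
butadiene in S11: m_A = 1520×0.865 + (1−0.304)·(1−0.864)·m_A, so m_A = 1314.8/0.9053 = 1452.3 g/s.
S11 = 1452.3 + 675 = 2127.3 g/s.
n-butane fraction in S11 = 675/2127.3 = 0.317.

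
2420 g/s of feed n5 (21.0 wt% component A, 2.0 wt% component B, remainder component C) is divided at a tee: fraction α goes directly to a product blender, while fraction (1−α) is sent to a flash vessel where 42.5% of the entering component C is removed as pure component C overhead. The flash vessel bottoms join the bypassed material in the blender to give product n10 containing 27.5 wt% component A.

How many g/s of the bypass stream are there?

672.1 g/s

All 2420×0.210 = 508.2 g/s of component A reaches n10, so n10 = 508.2/0.275 = 1848 g/s and vapour = 572 g/s.
The evaporator receives (1−α)·2420 of feed at 0.770 component C and removes 0.425 of that component C:
0.425×0.770×(1−α)×2420 = 572
(1−α) = 572/791.95 = 0.7223;  α = 0.2777.
Bypass flow = 0.2777×2420 = 672.1 g/s.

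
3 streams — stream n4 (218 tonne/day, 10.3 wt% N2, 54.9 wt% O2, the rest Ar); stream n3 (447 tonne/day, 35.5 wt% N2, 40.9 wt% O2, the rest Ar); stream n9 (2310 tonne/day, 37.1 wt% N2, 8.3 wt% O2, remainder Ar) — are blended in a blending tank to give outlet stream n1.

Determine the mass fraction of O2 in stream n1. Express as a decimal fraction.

0.166

Total flow out = 218 + 447 + 2310 = 2975 tonne/day.
O2 in = 218×0.549 + 447×0.409 + 2310×0.083 = 494.24 tonne/day.
O2 mass fraction in n1 = 494.24/2975 = 0.166.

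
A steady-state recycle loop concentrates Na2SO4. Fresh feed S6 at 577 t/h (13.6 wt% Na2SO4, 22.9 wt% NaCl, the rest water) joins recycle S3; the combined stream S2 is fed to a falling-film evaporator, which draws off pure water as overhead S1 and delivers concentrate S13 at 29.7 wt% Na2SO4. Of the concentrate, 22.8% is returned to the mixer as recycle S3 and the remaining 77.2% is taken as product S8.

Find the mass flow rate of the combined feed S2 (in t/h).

655 t/h

Overall Na2SO4 balance (none leaves overhead): Na2SO4 in fresh feed = Na2SO4 in product, i.e. 577×0.136 = (1−0.228)·S13·0.297.
S13 = 78.472/(0.297×0.772) = 342.25 t/h.
Recycle S3 = 0.228×342.25 = 78.033 t/h.
Combined feed S2 = 577 + 78.033 = 655.03 t/h.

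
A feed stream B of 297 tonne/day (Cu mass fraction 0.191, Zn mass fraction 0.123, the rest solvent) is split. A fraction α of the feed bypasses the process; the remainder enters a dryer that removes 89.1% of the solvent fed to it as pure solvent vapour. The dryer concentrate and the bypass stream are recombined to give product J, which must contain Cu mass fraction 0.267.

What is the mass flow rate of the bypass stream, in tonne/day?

All 297×0.191 = 56.727 tonne/day of Cu reaches J, so J = 56.727/0.267 = 212.46 tonne/day and vapour = 84.539 tonne/day.
The evaporator receives (1−α)·297 of feed at 0.686 solvent and removes 0.891 of that solvent:
0.891×0.686×(1−α)×297 = 84.539
(1−α) = 84.539/181.53 = 0.4657;  α = 0.5343.
Bypass flow = 0.5343×297 = 158.69 tonne/day.

158.7 tonne/day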